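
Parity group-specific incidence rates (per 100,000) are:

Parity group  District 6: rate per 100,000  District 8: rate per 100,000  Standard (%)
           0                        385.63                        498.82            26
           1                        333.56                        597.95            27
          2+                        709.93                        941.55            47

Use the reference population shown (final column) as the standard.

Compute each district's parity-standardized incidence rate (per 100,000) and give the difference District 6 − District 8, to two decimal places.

-209.68

Standard weights: 0.26, 0.27, 0.47.
District 6: 0.2600×385.63 + 0.2700×333.56 + 0.4700×709.93 = 523.9921 per 100,000.
District 8: 0.2600×498.82 + 0.2700×597.95 + 0.4700×941.55 = 733.6682 per 100,000.
Difference = 523.9921 − 733.6682 = -209.6761.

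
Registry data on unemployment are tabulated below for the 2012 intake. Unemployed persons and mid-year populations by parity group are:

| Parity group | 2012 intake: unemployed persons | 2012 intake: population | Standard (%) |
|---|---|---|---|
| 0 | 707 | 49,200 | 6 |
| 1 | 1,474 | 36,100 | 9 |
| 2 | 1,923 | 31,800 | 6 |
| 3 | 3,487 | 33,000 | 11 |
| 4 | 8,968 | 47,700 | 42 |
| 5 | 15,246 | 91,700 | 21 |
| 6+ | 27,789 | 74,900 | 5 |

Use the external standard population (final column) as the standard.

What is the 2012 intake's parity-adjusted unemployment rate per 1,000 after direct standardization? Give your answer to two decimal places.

152.22

Parity-specific rates per 1,000 for the 2012 intake: 14.370, 40.831, 60.472, 105.667, 188.008, 166.260, 371.015.
Standard weights: 0.06, 0.09, 0.06, 0.11, 0.42, 0.21, 0.05.
Standardized rate: 0.0600×14.370 + 0.0900×40.831 + 0.0600×60.472 + 0.1100×105.667 + 0.4200×188.008 + 0.2100×166.260 + 0.0500×371.015 = 152.2174 per 1,000.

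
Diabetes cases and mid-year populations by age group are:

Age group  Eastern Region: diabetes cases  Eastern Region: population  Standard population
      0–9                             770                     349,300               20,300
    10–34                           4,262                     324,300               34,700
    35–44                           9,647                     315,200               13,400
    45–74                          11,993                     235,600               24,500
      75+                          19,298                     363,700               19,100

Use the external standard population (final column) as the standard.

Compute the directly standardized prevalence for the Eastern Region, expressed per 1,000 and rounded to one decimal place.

28.3

Age-specific rates per 1,000 for the Eastern Region: 2.204, 13.142, 30.606, 50.904, 53.060.
Standard total = 112,000; weights = 0.1812, 0.3098, 0.1196, 0.2188, 0.1705.
Standardized rate: 0.1812×2.204 + 0.3098×13.142 + 0.1196×30.606 + 0.2188×50.904 + 0.1705×53.060 = 28.3170 per 1,000.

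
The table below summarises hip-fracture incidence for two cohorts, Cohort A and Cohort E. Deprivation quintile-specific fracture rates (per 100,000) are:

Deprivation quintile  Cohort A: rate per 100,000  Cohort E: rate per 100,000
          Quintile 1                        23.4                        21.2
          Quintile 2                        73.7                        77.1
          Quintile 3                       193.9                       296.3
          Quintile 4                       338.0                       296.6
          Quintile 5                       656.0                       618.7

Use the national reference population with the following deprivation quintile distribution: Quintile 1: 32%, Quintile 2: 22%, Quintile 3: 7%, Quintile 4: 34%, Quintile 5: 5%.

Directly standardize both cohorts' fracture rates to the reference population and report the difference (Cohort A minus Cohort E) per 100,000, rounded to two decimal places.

8.73

Standard weights: 0.32, 0.22, 0.07, 0.34, 0.05.
Cohort A: 0.3200×23.4 + 0.2200×73.7 + 0.0700×193.9 + 0.3400×338.0 + 0.0500×656.0 = 184.9950 per 100,000.
Cohort E: 0.3200×21.2 + 0.2200×77.1 + 0.0700×296.3 + 0.3400×296.6 + 0.0500×618.7 = 176.2660 per 100,000.
Difference = 184.9950 − 176.2660 = 8.7290.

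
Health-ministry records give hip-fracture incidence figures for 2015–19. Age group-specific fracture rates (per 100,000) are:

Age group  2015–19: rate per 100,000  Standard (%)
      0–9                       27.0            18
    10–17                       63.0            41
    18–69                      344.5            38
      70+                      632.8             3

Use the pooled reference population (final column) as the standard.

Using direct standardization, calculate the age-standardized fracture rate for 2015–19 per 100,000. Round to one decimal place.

Standard weights: 0.18, 0.41, 0.38, 0.03.
Standardized rate: 0.1800×27.0 + 0.4100×63.0 + 0.3800×344.5 + 0.0300×632.8 = 180.5840 per 100,000.

180.6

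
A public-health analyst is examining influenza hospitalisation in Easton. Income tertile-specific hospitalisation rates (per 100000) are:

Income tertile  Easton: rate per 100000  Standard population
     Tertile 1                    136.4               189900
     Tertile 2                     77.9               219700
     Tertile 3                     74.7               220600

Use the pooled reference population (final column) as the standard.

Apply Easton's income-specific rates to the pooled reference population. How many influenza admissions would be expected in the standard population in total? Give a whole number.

Expected influenza admissions = Σ (standard pop × income-specific rate ÷ 100000)
= 189900×136.4/100000 + 219700×77.9/100000 + 220600×74.7/100000
= 259.02 + 171.15 + 164.79 = 594.96.

595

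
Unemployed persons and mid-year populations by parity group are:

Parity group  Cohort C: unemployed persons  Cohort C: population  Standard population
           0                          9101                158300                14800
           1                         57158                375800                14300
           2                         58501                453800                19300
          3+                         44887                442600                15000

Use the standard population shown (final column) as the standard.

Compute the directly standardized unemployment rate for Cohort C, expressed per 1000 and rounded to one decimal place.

Parity-specific rates per 1000 for Cohort C: 57.492, 152.097, 128.914, 101.417.
Standard total = 63400; weights = 0.2334, 0.2256, 0.3044, 0.2366.
Standardized rate: 0.2334×57.492 + 0.2256×152.097 + 0.3044×128.914 + 0.2366×101.417 = 110.9645 per 1000.

111.0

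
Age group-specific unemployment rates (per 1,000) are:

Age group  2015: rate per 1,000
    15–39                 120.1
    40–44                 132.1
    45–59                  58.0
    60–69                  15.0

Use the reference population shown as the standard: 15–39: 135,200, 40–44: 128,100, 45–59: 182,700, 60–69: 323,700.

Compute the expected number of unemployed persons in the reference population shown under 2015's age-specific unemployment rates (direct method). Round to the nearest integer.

Expected unemployed persons = Σ (standard pop × age-specific rate ÷ 1,000)
= 135,200×120.1/1,000 + 128,100×132.1/1,000 + 182,700×58.0/1,000 + 323,700×15.0/1,000
= 16237.52 + 16922.01 + 10596.60 + 4855.50 = 48611.63.

48612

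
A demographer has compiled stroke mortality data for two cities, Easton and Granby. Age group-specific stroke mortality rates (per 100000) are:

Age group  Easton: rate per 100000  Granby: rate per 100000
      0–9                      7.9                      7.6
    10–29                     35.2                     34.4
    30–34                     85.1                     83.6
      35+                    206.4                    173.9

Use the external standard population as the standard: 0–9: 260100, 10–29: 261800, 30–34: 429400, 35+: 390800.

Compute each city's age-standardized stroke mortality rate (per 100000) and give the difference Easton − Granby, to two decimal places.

10.16

Standard total = 1342100; weights = 0.1938, 0.1951, 0.3199, 0.2912.
Easton: 0.1938×7.9 + 0.1951×35.2 + 0.3199×85.1 + 0.2912×206.4 = 95.7255 per 100000.
Granby: 0.1938×7.6 + 0.1951×34.4 + 0.3199×83.6 + 0.2912×173.9 = 85.5679 per 100000.
Difference = 95.7255 − 85.5679 = 10.1576.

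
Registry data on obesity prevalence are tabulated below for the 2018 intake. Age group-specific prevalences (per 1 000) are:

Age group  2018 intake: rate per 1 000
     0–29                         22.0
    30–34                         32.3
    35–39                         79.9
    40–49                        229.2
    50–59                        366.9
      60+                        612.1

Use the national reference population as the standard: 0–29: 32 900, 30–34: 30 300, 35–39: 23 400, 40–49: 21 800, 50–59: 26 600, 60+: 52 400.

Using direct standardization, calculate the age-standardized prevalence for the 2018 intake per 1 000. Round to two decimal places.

268.96

Standard total = 187 400; weights = 0.1756, 0.1617, 0.1249, 0.1163, 0.1419, 0.2796.
Standardized rate: 0.1756×22.0 + 0.1617×32.3 + 0.1249×79.9 + 0.1163×229.2 + 0.1419×366.9 + 0.2796×612.1 = 268.9557 per 1 000.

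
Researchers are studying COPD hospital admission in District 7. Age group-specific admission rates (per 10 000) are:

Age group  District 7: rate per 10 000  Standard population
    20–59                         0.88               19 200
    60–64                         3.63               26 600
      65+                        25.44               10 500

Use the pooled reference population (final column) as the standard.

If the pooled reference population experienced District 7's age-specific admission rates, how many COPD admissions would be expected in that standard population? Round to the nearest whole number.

Expected COPD admissions = Σ (standard pop × age-specific rate ÷ 10 000)
= 19 200×0.88/10 000 + 26 600×3.63/10 000 + 10 500×25.44/10 000
= 1.69 + 9.66 + 26.71 = 38.06.

38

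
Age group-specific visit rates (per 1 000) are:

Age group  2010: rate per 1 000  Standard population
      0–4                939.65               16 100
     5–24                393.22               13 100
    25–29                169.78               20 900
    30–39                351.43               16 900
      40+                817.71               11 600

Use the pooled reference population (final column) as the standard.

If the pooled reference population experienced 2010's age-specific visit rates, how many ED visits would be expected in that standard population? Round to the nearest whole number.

39253

Expected ED visits = Σ (standard pop × age-specific rate ÷ 1 000)
= 16 100×939.65/1 000 + 13 100×393.22/1 000 + 20 900×169.78/1 000 + 16 900×351.43/1 000 + 11 600×817.71/1 000
= 15128.36 + 5151.18 + 3548.40 + 5939.17 + 9485.44 = 39252.55.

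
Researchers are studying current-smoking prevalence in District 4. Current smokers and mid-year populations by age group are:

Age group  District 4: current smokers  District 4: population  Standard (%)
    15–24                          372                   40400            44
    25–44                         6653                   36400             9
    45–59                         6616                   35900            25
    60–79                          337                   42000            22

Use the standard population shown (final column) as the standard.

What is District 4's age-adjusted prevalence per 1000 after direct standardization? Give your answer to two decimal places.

68.34

Age-specific rates per 1000 for District 4: 9.208, 182.775, 184.290, 8.024.
Standard weights: 0.44, 0.09, 0.25, 0.22.
Standardized rate: 0.4400×9.208 + 0.0900×182.775 + 0.2500×184.290 + 0.2200×8.024 = 68.3389 per 1000.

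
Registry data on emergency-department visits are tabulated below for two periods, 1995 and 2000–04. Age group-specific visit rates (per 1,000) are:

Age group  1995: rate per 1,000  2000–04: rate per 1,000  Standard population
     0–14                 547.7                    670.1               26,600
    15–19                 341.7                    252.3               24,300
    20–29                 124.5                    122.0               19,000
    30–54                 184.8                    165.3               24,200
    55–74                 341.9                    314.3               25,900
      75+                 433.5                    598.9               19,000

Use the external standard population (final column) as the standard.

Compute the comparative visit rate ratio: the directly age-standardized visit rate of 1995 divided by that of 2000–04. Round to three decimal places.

Standard total = 139,000; weights = 0.1914, 0.1748, 0.1367, 0.1741, 0.1863, 0.1367.
1995: 0.1914×547.7 + 0.1748×341.7 + 0.1367×124.5 + 0.1741×184.8 + 0.1863×341.9 + 0.1367×433.5 = 336.7014 per 1,000.
2000–04: 0.1914×670.1 + 0.1748×252.3 + 0.1367×122.0 + 0.1741×165.3 + 0.1863×314.3 + 0.1367×598.9 = 358.2250 per 1,000.
Ratio = 336.7014 ÷ 358.2250 = 0.93992.

0.940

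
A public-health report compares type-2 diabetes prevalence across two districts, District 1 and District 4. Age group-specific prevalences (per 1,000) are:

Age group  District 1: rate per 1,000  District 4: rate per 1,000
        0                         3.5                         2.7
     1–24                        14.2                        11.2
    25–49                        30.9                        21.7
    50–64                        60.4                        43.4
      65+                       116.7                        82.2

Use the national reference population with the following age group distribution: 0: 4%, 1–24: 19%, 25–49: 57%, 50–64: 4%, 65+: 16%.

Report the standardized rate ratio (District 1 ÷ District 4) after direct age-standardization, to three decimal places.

Standard weights: 0.04, 0.19, 0.57, 0.04, 0.16.
District 1: 0.0400×3.5 + 0.1900×14.2 + 0.5700×30.9 + 0.0400×60.4 + 0.1600×116.7 = 41.5390 per 1,000.
District 4: 0.0400×2.7 + 0.1900×11.2 + 0.5700×21.7 + 0.0400×43.4 + 0.1600×82.2 = 29.4930 per 1,000.
Ratio = 41.5390 ÷ 29.4930 = 1.40844.

1.408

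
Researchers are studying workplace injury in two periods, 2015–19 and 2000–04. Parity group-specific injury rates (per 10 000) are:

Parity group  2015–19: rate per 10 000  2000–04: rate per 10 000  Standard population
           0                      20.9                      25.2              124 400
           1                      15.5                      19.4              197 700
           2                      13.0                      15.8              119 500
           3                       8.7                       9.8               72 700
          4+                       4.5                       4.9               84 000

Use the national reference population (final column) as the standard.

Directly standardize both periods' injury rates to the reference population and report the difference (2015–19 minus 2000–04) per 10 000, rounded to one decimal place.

Standard total = 598 300; weights = 0.2079, 0.3304, 0.1997, 0.1215, 0.1404.
2015–19: 0.2079×20.9 + 0.3304×15.5 + 0.1997×13.0 + 0.1215×8.7 + 0.1404×4.5 = 13.7528 per 10 000.
2000–04: 0.2079×25.2 + 0.3304×19.4 + 0.1997×15.8 + 0.1215×9.8 + 0.1404×4.9 = 16.6846 per 10 000.
Difference = 13.7528 − 16.6846 = -2.9318.

-2.9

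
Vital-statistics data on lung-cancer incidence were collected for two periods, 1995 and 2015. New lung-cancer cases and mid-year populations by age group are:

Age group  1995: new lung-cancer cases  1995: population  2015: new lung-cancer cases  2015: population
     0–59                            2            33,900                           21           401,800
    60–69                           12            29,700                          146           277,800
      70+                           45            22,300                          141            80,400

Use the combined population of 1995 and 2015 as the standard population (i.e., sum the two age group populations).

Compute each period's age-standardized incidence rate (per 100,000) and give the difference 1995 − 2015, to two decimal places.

Age-specific rates per 100,000 for 1995: 5.90, 40.40, 201.79.
For 2015: 5.23, 52.56, 175.37.
Combined standard total = 845,900; weights = 0.5151, 0.3635, 0.1214.
1995: 0.5151×5.90 + 0.3635×40.40 + 0.1214×201.79 = 42.2260 per 100,000.
2015: 0.5151×5.23 + 0.3635×52.56 + 0.1214×175.37 = 43.0889 per 100,000.
Difference = 42.2260 − 43.0889 = -0.8629.

-0.86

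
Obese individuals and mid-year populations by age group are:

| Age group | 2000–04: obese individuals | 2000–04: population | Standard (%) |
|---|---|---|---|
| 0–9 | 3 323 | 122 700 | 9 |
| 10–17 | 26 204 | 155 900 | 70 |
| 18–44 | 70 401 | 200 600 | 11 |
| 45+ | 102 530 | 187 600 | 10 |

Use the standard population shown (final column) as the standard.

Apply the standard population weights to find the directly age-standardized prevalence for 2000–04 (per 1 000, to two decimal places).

Age-specific rates per 1 000 for 2000–04: 27.082, 168.082, 350.952, 546.535.
Standard weights: 0.09, 0.70, 0.11, 0.10.
Standardized rate: 0.0900×27.082 + 0.7000×168.082 + 0.1100×350.952 + 0.1000×546.535 = 213.3531 per 1 000.

213.35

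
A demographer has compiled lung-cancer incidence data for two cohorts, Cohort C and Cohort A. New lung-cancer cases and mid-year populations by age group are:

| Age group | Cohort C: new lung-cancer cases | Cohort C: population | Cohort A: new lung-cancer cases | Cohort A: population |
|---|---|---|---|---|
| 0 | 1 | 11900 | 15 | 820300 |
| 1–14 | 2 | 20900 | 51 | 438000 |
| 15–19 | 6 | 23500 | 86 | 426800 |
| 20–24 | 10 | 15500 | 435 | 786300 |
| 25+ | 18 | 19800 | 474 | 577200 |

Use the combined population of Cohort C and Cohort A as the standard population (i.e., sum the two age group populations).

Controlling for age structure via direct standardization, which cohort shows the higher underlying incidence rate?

Cohort C

Age-specific rates per 100000 for Cohort C: 8.40, 9.57, 25.53, 64.52, 90.91.
For Cohort A: 1.83, 11.64, 20.15, 55.32, 82.12.
Combined standard total = 3140200; weights = 0.2650, 0.1461, 0.1434, 0.2553, 0.1901.
Cohort C: 0.2650×8.40 + 0.1461×9.57 + 0.1434×25.53 + 0.2553×64.52 + 0.1901×90.91 = 41.0431 per 100000.
Cohort A: 0.2650×1.83 + 0.1461×11.64 + 0.1434×20.15 + 0.2553×55.32 + 0.1901×82.12 = 34.8137 per 100000.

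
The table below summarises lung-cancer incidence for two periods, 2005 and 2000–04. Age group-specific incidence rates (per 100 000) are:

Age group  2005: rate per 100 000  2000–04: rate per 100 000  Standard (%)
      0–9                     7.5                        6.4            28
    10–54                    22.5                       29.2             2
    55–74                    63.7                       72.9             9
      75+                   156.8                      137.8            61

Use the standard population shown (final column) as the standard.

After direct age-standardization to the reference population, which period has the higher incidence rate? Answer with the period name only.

2005

Standard weights: 0.28, 0.02, 0.09, 0.61.
2005: 0.2800×7.5 + 0.0200×22.5 + 0.0900×63.7 + 0.6100×156.8 = 103.9310 per 100 000.
2000–04: 0.2800×6.4 + 0.0200×29.2 + 0.0900×72.9 + 0.6100×137.8 = 92.9950 per 100 000.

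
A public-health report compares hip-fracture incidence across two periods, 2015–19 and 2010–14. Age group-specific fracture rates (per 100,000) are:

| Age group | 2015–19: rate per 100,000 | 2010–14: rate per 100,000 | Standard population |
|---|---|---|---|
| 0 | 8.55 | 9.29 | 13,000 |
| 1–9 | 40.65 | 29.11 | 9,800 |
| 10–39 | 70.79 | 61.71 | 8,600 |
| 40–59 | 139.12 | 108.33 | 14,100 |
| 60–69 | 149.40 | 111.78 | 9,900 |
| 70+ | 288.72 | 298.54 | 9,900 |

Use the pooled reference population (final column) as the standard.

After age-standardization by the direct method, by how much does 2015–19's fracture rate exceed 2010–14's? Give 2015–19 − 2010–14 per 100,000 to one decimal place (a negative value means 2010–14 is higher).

13.6

Standard total = 65,300; weights = 0.1991, 0.1501, 0.1317, 0.2159, 0.1516, 0.1516.
2015–19: 0.1991×8.55 + 0.1501×40.65 + 0.1317×70.79 + 0.2159×139.12 + 0.1516×149.40 + 0.1516×288.72 = 113.5880 per 100,000.
2010–14: 0.1991×9.29 + 0.1501×29.11 + 0.1317×61.71 + 0.2159×108.33 + 0.1516×111.78 + 0.1516×298.54 = 99.9445 per 100,000.
Difference = 113.5880 − 99.9445 = 13.6435.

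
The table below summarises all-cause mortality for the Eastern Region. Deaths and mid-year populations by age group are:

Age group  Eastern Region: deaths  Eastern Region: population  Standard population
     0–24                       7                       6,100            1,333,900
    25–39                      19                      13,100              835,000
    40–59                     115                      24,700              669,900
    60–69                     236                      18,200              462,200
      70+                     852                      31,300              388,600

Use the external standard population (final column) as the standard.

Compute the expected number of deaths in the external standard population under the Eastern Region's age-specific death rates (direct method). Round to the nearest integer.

22432

Age-specific rates per 100,000 for the Eastern Region: 114.75, 145.04, 465.59, 1296.70, 2722.04.
Expected deaths = Σ (standard pop × age-specific rate ÷ 100,000)
= 1,333,900×114.75/100,000 + 835,000×145.04/100,000 + 669,900×465.59/100,000 + 462,200×1296.70/100,000 + 388,600×2722.04/100,000
= 1530.70 + 1211.07 + 3118.97 + 5993.36 + 10577.87 = 22431.97.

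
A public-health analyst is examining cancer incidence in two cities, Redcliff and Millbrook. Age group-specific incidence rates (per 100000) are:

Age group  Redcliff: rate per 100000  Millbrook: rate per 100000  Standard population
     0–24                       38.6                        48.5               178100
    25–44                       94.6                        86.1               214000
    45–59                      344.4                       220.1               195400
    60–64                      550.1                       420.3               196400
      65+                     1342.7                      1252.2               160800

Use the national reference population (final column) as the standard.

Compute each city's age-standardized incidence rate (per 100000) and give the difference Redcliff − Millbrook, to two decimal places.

68.16

Standard total = 944700; weights = 0.1885, 0.2265, 0.2068, 0.2079, 0.1702.
Redcliff: 0.1885×38.6 + 0.2265×94.6 + 0.2068×344.4 + 0.2079×550.1 + 0.1702×1342.7 = 442.8502 per 100000.
Millbrook: 0.1885×48.5 + 0.2265×86.1 + 0.2068×220.1 + 0.2079×420.3 + 0.1702×1252.2 = 374.6919 per 100000.
Difference = 442.8502 − 374.6919 = 68.1583.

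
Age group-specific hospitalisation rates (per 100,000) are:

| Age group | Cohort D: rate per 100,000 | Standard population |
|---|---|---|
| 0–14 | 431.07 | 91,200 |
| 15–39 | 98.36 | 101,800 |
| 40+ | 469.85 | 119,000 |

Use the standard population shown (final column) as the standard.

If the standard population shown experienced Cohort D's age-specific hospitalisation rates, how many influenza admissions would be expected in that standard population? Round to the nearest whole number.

1052

Expected influenza admissions = Σ (standard pop × age-specific rate ÷ 100,000)
= 91,200×431.07/100,000 + 101,800×98.36/100,000 + 119,000×469.85/100,000
= 393.14 + 100.13 + 559.12 = 1052.39.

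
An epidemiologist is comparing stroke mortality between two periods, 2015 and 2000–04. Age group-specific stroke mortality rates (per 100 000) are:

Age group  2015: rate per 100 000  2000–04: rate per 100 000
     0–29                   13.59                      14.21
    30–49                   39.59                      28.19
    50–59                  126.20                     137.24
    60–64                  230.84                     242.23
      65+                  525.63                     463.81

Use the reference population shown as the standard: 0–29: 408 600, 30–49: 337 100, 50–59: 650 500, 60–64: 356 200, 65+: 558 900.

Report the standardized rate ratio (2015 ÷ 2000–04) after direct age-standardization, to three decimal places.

1.060

Standard total = 2 311 300; weights = 0.1768, 0.1458, 0.2814, 0.1541, 0.2418.
2015: 0.1768×13.59 + 0.1458×39.59 + 0.2814×126.20 + 0.1541×230.84 + 0.2418×525.63 = 206.3737 per 100 000.
2000–04: 0.1768×14.21 + 0.1458×28.19 + 0.2814×137.24 + 0.1541×242.23 + 0.2418×463.81 = 194.7343 per 100 000.
Ratio = 206.3737 ÷ 194.7343 = 1.05977.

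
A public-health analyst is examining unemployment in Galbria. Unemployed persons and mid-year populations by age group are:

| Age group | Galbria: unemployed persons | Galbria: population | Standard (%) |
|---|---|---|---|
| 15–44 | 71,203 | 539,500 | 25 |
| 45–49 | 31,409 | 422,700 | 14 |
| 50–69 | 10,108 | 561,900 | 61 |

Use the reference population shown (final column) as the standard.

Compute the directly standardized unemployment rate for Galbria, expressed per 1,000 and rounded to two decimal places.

54.37

Age-specific rates per 1,000 for Galbria: 131.980, 74.306, 17.989.
Standard weights: 0.25, 0.14, 0.61.
Standardized rate: 0.2500×131.980 + 0.1400×74.306 + 0.6100×17.989 = 54.3710 per 1,000.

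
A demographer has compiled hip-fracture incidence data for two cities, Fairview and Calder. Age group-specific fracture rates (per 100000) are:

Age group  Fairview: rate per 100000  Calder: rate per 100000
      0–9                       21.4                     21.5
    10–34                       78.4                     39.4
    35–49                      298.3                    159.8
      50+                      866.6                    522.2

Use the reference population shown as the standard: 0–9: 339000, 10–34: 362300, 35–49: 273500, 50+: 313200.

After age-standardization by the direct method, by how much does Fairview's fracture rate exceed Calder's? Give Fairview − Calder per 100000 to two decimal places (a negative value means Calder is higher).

124.10

Standard total = 1288000; weights = 0.2632, 0.2813, 0.2123, 0.2432.
Fairview: 0.2632×21.4 + 0.2813×78.4 + 0.2123×298.3 + 0.2432×866.6 = 301.7571 per 100000.
Calder: 0.2632×21.5 + 0.2813×39.4 + 0.2123×159.8 + 0.2432×522.2 = 177.6564 per 100000.
Difference = 301.7571 − 177.6564 = 124.1006.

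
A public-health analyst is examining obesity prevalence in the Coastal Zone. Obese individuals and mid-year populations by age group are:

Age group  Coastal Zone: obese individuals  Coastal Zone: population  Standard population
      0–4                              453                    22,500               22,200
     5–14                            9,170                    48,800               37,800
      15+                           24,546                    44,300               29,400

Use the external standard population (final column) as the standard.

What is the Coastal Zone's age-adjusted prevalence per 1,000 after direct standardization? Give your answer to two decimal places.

266.67

Age-specific rates per 1,000 for the Coastal Zone: 20.133, 187.910, 554.086.
Standard total = 89,400; weights = 0.2483, 0.4228, 0.3289.
Standardized rate: 0.2483×20.133 + 0.4228×187.910 + 0.3289×554.086 = 266.6675 per 1,000.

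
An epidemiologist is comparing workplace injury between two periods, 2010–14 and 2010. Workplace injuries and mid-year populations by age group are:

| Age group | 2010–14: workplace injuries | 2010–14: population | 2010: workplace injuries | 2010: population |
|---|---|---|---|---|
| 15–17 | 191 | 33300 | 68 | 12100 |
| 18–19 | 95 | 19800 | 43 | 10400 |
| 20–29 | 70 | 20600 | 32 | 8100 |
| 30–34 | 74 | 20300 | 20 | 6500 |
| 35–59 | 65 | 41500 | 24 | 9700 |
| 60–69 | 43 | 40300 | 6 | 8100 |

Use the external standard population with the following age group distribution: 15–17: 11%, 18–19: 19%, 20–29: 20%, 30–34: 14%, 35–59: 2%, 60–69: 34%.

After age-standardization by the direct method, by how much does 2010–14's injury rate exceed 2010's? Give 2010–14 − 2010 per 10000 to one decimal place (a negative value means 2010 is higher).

2.0

Age-specific rates per 10000 for 2010–14: 57.36, 47.98, 33.98, 36.45, 15.66, 10.67.
For 2010: 56.20, 41.35, 39.51, 30.77, 24.74, 7.41.
Standard weights: 0.11, 0.19, 0.20, 0.14, 0.02, 0.34.
2010–14: 0.1100×57.36 + 0.1900×47.98 + 0.2000×33.98 + 0.1400×36.45 + 0.0200×15.66 + 0.3400×10.67 = 31.2661 per 10000.
2010: 0.1100×56.20 + 0.1900×41.35 + 0.2000×39.51 + 0.1400×30.77 + 0.0200×24.74 + 0.3400×7.41 = 29.2599 per 10000.
Difference = 31.2661 − 29.2599 = 2.0062.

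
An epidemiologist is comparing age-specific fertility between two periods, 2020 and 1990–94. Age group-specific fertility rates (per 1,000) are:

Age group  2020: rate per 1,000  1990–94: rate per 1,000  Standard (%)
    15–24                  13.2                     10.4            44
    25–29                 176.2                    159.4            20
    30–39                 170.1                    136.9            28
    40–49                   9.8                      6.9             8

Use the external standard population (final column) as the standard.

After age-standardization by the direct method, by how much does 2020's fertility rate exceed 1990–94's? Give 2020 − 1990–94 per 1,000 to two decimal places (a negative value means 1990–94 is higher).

Standard weights: 0.44, 0.20, 0.28, 0.08.
2020: 0.4400×13.2 + 0.2000×176.2 + 0.2800×170.1 + 0.0800×9.8 = 89.4600 per 1,000.
1990–94: 0.4400×10.4 + 0.2000×159.4 + 0.2800×136.9 + 0.0800×6.9 = 75.3400 per 1,000.
Difference = 89.4600 − 75.3400 = 14.1200.

14.12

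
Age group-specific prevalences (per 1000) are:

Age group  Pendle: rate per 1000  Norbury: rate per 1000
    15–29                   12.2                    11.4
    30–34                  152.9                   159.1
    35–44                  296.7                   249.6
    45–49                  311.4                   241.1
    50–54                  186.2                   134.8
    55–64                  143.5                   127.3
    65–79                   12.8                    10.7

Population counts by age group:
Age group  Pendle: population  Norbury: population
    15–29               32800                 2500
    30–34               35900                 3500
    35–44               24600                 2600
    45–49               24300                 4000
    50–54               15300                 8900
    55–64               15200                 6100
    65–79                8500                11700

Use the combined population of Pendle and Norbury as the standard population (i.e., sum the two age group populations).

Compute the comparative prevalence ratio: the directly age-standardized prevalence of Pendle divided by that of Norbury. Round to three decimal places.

1.177

Combined standard total = 195900; weights = 0.1802, 0.2011, 0.1388, 0.1445, 0.1235, 0.1087, 0.1031.
Pendle: 0.1802×12.2 + 0.2011×152.9 + 0.1388×296.7 + 0.1445×311.4 + 0.1235×186.2 + 0.1087×143.5 + 0.1031×12.8 = 159.0553 per 1000.
Norbury: 0.1802×11.4 + 0.2011×159.1 + 0.1388×249.6 + 0.1445×241.1 + 0.1235×134.8 + 0.1087×127.3 + 0.1031×10.7 = 135.1353 per 1000.
Ratio = 159.0553 ÷ 135.1353 = 1.17701.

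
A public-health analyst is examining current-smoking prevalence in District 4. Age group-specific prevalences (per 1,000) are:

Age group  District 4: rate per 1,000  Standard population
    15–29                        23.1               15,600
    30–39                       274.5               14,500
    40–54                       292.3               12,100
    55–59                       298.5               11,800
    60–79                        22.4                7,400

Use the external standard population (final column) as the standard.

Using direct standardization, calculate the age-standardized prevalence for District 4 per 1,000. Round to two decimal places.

188.36

Standard total = 61,400; weights = 0.2541, 0.2362, 0.1971, 0.1922, 0.1205.
Standardized rate: 0.2541×23.1 + 0.2362×274.5 + 0.1971×292.3 + 0.1922×298.5 + 0.1205×22.4 = 188.3632 per 1,000.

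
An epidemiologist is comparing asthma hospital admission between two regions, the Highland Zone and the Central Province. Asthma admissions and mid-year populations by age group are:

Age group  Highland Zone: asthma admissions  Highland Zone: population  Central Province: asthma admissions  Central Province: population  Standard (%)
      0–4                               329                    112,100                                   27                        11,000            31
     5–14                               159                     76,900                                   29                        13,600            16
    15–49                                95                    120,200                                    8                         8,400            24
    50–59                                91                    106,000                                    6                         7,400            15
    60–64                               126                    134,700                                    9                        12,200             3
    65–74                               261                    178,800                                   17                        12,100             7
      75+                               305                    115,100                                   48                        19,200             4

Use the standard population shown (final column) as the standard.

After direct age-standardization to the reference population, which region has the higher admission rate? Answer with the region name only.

Age-specific rates per 10,000 for the Highland Zone: 29.35, 20.68, 7.90, 8.58, 9.35, 14.60, 26.50.
For the Central Province: 24.55, 21.32, 9.52, 8.11, 7.38, 14.05, 25.00.
Standard weights: 0.31, 0.16, 0.24, 0.15, 0.03, 0.07, 0.04.
The Highland Zone: 0.3100×29.35 + 0.1600×20.68 + 0.2400×7.90 + 0.1500×8.58 + 0.0300×9.35 + 0.0700×14.60 + 0.0400×26.50 = 17.9533 per 10,000.
The Central Province: 0.3100×24.55 + 0.1600×21.32 + 0.2400×9.52 + 0.1500×8.11 + 0.0300×7.38 + 0.0700×14.05 + 0.0400×25.00 = 16.7276 per 10,000.
The crude rates (16.19 vs 17.16) would put the Central Province higher, but that reflects its age composition; once standardized to a common age structure, the Highland Zone has the higher underlying rate.

Highland Zone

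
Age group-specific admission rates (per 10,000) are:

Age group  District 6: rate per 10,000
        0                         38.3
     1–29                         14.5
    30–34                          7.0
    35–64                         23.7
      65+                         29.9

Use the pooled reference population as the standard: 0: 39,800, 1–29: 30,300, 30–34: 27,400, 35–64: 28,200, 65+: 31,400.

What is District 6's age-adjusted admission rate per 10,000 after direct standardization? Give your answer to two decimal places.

23.95

Standard total = 157,100; weights = 0.2533, 0.1929, 0.1744, 0.1795, 0.1999.
Standardized rate: 0.2533×38.3 + 0.1929×14.5 + 0.1744×7.0 + 0.1795×23.7 + 0.1999×29.9 = 23.9509 per 10,000.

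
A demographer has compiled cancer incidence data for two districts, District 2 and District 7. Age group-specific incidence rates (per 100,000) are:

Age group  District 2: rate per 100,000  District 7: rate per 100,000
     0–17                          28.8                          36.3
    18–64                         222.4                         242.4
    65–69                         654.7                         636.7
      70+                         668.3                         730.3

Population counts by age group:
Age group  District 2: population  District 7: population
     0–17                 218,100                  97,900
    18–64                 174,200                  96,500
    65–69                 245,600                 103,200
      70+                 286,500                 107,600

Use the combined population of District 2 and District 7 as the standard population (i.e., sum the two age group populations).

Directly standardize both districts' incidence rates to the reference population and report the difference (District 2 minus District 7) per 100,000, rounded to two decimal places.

-19.51

Combined standard total = 1,329,600; weights = 0.2377, 0.2036, 0.2623, 0.2964.
District 2: 0.2377×28.8 + 0.2036×222.4 + 0.2623×654.7 + 0.2964×668.3 = 421.9621 per 100,000.
District 7: 0.2377×36.3 + 0.2036×242.4 + 0.2623×636.7 + 0.2964×730.3 = 441.4716 per 100,000.
Difference = 421.9621 − 441.4716 = -19.5095.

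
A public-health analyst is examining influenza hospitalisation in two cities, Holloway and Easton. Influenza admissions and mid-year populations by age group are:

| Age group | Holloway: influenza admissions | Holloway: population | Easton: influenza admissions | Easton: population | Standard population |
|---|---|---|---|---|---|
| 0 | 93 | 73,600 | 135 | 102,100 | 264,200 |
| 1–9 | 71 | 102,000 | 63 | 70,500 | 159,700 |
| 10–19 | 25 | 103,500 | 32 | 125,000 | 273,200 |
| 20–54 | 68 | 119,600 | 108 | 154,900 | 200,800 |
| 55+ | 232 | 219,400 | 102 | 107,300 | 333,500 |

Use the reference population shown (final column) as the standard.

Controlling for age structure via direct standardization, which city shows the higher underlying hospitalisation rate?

Easton

Age-specific rates per 100,000 for Holloway: 126.36, 69.61, 24.15, 56.86, 105.74.
For Easton: 132.22, 89.36, 25.60, 69.72, 95.06.
Standard total = 1,231,400; weights = 0.2146, 0.1297, 0.2219, 0.1631, 0.2708.
Holloway: 0.2146×126.36 + 0.1297×69.61 + 0.2219×24.15 + 0.1631×56.86 + 0.2708×105.74 = 79.4067 per 100,000.
Easton: 0.2146×132.22 + 0.1297×89.36 + 0.2219×25.60 + 0.1631×69.72 + 0.2708×95.06 = 82.7524 per 100,000.
The crude rates (79.11 vs 78.60) would put Holloway higher, but that reflects its age composition; once standardized to a common age structure, Easton has the higher underlying rate.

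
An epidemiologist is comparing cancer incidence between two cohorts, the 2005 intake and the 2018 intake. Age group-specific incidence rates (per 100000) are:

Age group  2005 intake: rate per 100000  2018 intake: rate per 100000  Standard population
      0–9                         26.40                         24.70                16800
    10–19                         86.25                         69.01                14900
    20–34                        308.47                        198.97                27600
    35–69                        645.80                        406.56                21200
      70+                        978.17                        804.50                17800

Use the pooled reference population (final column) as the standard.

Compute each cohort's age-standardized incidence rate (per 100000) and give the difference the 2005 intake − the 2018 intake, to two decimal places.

116.69

Standard total = 98300; weights = 0.1709, 0.1516, 0.2808, 0.2157, 0.1811.
The 2005 intake: 0.1709×26.40 + 0.1516×86.25 + 0.2808×308.47 + 0.2157×645.80 + 0.1811×978.17 = 420.5982 per 100000.
The 2018 intake: 0.1709×24.70 + 0.1516×69.01 + 0.2808×198.97 + 0.2157×406.56 + 0.1811×804.50 = 303.9059 per 100000.
Difference = 420.5982 − 303.9059 = 116.6923.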